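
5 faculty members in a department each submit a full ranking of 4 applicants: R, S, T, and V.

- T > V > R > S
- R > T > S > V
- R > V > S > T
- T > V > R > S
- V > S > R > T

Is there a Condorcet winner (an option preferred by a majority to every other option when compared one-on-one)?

No

Head-to-head results (5 voters total):
R vs S: R wins 4–1.
R vs T: R wins 3–2.
R vs V: V wins 3–2.
S vs T: T wins 3–2.
S vs V: V wins 4–1.
T vs V: T wins 3–2.
No candidate beats all others: R beats T beats V beats R, a majority cycle.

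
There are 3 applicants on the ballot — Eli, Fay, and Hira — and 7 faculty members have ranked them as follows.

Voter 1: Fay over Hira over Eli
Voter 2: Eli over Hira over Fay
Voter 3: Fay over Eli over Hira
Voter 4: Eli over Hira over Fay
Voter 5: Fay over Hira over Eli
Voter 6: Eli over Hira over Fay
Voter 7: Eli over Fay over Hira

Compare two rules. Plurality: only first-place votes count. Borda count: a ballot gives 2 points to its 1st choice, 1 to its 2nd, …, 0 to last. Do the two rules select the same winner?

Yes

Plurality first-place counts: Eli 4, Fay 3, Hira 0 → Eli.
Borda totals: Eli 9, Fay 7, Hira 5 → Eli.
The two rules agree on Eli.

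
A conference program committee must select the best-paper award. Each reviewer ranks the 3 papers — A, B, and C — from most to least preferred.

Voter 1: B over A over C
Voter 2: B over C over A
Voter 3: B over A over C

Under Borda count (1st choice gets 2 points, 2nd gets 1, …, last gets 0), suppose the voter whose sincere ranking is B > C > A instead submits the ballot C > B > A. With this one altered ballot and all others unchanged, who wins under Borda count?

Borda totals with the altered ballot: A 2, B 5, C 2.
The winner is unchanged: still B.

B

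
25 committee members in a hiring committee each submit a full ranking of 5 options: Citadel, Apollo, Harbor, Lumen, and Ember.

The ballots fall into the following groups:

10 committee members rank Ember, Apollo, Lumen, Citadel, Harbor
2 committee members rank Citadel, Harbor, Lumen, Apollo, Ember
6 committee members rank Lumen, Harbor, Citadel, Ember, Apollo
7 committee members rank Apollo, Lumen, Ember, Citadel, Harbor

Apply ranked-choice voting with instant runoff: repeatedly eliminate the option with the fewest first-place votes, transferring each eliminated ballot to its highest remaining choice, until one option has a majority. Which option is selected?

Round 1: Ember 10, Apollo 7, Lumen 6, Citadel 2, Harbor 0. Harbor has the fewest and is eliminated.
Round 2: Ember 10, Apollo 7, Lumen 6, Citadel 2. Citadel has the fewest and is eliminated.
Round 3: Ember 10, Lumen 8, Apollo 7. Apollo has the fewest and is eliminated.
Round 4: Lumen 15, Ember 10. Lumen has a majority.

Lumen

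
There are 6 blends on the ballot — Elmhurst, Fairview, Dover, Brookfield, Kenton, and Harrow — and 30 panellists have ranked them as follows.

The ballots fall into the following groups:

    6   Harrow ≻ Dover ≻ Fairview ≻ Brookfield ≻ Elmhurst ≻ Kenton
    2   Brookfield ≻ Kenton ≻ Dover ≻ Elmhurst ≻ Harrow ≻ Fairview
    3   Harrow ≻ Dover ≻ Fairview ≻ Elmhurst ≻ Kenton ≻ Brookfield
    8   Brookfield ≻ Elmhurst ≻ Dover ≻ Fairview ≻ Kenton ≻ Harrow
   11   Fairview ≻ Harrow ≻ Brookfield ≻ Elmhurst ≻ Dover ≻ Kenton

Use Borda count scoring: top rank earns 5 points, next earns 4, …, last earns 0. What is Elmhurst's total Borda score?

Borda scores:
  Elmhurst: 6·1 + 2·2 + 3·2 + 8·4 + 11·2 = 70
  Fairview: 6·3 + 2·0 + 3·3 + 8·2 + 11·5 = 98
  Dover: 6·4 + 2·3 + 3·4 + 8·3 + 11·1 = 77
  Brookfield: 6·2 + 2·5 + 3·0 + 8·5 + 11·3 = 95
  Kenton: 6·0 + 2·4 + 3·1 + 8·1 + 11·0 = 19
  Harrow: 6·5 + 2·1 + 3·5 + 8·0 + 11·4 = 91

70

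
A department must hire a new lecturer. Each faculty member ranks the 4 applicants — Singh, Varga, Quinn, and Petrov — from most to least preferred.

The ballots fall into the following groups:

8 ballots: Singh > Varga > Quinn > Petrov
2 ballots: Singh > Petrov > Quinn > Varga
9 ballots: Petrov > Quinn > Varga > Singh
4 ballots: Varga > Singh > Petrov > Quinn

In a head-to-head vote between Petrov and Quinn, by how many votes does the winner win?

Ballots ranking Petrov above Quinn: 2+9+4 = 15.
Ballots ranking Quinn above Petrov: 8.
Petrov wins 15–8, a margin of 7.

7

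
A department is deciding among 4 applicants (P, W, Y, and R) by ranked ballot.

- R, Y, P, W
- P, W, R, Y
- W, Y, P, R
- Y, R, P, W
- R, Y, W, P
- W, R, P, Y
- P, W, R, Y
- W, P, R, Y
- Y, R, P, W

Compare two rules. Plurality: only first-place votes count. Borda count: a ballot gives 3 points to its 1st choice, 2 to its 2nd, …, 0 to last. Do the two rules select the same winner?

Plurality first-place counts: P 2, W 3, Y 2, R 2 → W.
Borda totals: P 13, W 14, Y 12, R 15 → R.
The two rules disagree: plurality picks W, Borda picks R.

No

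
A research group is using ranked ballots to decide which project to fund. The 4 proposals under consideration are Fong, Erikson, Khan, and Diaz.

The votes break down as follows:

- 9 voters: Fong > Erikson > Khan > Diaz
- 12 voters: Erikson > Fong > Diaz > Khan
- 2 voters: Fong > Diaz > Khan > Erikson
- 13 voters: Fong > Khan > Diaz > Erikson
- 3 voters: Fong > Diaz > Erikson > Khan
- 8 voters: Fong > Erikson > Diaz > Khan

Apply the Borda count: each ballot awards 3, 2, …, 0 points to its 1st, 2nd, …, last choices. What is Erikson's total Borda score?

73

Borda scores:
  Fong: 9·3 + 12·2 + 2·3 + 13·3 + 3·3 + 8·3 = 129
  Erikson: 9·2 + 12·3 + 2·0 + 13·0 + 3·1 + 8·2 = 73
  Khan: 9·1 + 12·0 + 2·1 + 13·2 + 3·0 + 8·0 = 37
  Diaz: 9·0 + 12·1 + 2·2 + 13·1 + 3·2 + 8·1 = 43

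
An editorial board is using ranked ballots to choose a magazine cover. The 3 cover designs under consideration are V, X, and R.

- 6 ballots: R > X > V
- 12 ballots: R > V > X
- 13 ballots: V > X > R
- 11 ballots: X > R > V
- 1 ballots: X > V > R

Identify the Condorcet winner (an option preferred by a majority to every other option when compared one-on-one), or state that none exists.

No Condorcet winner

Head-to-head results (43 voters total):
V vs X: V wins 25–18.
V vs R: R wins 29–14.
X vs R: X wins 25–18.
No candidate beats all others: V beats X beats R beats V, a majority cycle.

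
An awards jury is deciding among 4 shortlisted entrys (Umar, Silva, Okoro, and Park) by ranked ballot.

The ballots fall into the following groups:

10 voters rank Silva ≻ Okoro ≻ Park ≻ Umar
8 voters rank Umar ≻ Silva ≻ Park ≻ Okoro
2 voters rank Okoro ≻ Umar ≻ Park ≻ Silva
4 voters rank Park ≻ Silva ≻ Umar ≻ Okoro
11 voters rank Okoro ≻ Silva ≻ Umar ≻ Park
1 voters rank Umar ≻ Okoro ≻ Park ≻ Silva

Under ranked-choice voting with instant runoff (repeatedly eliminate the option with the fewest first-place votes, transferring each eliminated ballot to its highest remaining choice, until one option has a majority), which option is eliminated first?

Park

Round 1: Okoro 13, Silva 10, Umar 9, Park 4. Park has the fewest and is eliminated.
Round 2: Silva 14, Okoro 13, Umar 9. Umar has the fewest and is eliminated.
Round 3: Silva 22, Okoro 14. Silva has a majority.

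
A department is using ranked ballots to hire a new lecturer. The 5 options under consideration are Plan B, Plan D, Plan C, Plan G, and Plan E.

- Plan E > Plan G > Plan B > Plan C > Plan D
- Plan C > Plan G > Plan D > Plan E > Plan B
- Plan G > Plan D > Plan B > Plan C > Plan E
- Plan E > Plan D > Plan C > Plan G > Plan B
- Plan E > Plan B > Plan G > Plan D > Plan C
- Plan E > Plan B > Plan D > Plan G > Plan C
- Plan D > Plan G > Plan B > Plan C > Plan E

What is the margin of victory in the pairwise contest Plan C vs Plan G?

Ballots ranking Plan C above Plan G: 2.
Ballots ranking Plan G above Plan C: 5.
Plan G wins 5–2, a margin of 3.

3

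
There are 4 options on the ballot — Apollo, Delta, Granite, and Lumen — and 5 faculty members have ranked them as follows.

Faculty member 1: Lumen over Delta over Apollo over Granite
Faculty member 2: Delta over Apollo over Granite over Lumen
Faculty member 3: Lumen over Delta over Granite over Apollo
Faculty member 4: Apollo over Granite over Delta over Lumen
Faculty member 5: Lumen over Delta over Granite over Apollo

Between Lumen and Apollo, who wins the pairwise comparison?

Lumen

Ballots ranking Lumen above Apollo: 3.
Ballots ranking Apollo above Lumen: 2.
Lumen wins the head-to-head, 3–2.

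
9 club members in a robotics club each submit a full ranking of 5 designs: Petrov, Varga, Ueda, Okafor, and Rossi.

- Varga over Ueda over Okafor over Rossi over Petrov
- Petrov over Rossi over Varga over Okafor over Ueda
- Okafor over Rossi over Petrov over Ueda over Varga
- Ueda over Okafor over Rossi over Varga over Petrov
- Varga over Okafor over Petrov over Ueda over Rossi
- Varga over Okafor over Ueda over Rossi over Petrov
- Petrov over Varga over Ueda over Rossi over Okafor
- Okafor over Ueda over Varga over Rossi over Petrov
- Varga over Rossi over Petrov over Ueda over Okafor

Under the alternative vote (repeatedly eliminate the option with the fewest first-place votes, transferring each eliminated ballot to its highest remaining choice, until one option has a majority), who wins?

Round 1: Varga 4, Petrov 2, Okafor 2, Ueda 1, Rossi 0. Rossi has the fewest and is eliminated.
Round 2: Varga 4, Petrov 2, Okafor 2, Ueda 1. Ueda has the fewest and is eliminated.
Round 3: Varga 4, Okafor 3, Petrov 2. Petrov has the fewest and is eliminated.
Round 4: Varga 6, Okafor 3. Varga has a majority.

Varga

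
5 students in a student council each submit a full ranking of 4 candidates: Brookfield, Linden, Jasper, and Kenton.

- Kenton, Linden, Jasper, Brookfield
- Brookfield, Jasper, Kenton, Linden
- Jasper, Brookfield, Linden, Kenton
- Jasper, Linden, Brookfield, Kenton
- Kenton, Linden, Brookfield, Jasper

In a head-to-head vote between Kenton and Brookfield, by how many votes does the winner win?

1

Ballots ranking Kenton above Brookfield: 2.
Ballots ranking Brookfield above Kenton: 3.
Brookfield wins 3–2, a margin of 1.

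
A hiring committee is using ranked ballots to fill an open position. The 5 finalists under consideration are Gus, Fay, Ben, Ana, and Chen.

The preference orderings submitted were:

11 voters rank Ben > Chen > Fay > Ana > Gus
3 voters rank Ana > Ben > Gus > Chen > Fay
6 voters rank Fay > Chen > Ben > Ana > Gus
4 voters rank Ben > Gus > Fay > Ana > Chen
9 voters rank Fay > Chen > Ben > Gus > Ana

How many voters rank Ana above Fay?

3

Ballots ranking Ana above Fay: 3.
Ballots ranking Fay above Ana: 11+6+4+9 = 30.
So 3 of 33 voters prefer Ana to Fay.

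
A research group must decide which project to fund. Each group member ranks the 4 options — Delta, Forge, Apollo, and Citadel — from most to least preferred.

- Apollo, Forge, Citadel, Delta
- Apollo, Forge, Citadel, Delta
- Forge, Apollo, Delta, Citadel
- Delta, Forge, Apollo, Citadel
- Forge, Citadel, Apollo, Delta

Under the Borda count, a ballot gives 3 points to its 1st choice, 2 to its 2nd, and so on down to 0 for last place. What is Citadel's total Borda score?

4

Borda scores:
  Delta: 0 + 0 + 1 + 3 + 0 = 4
  Forge: 2 + 2 + 3 + 2 + 3 = 12
  Apollo: 3 + 3 + 2 + 1 + 1 = 10
  Citadel: 1 + 1 + 0 + 0 + 2 = 4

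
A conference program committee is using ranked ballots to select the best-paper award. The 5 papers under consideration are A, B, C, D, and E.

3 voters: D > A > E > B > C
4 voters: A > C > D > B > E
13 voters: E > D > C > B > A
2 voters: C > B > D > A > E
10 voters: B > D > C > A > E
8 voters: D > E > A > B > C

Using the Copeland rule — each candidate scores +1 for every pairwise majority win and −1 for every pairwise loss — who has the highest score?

Pairwise results:
  A vs B: B wins 25–15.
  A vs C: C wins 25–15.
  A vs D: D wins 36–4.
  A vs E: E wins 21–19.
  B vs C: B wins 21–19.
  B vs D: D wins 28–12.
  B vs E: E wins 24–16.
  C vs D: D wins 34–6.
  C vs E: E wins 24–16.
  D vs E: D wins 27–13.
Copeland scores (wins − losses):
  A: 0 − 4 = -4
  B: 2 − 2 = 0
  C: 1 − 3 = -2
  D: 4 − 0 = 4
  E: 3 − 1 = 2
D has the best Copeland score.

D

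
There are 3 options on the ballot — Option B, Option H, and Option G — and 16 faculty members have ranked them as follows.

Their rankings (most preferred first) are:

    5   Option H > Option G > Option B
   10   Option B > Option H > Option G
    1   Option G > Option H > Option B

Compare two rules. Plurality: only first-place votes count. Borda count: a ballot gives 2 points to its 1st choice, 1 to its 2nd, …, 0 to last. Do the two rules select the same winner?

Plurality first-place counts: Option B 10, Option H 5, Option G 1 → Option B.
Borda totals: Option B 20, Option H 21, Option G 7 → Option H.
The two rules disagree: plurality picks Option B, Borda picks Option H.

No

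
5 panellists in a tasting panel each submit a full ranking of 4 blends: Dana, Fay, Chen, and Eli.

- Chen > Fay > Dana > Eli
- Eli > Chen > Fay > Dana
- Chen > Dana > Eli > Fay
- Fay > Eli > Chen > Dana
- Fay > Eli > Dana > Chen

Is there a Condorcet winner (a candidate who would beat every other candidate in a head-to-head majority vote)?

Head-to-head results (5 voters total):
Dana vs Fay: Fay wins 4–1.
Dana vs Chen: Chen wins 4–1.
Dana vs Eli: Eli wins 3–2.
Fay vs Chen: Chen wins 3–2.
Fay vs Eli: Fay wins 3–2.
Chen vs Eli: Eli wins 3–2.
No candidate beats all others: Fay beats Eli beats Chen beats Fay, a majority cycle.

No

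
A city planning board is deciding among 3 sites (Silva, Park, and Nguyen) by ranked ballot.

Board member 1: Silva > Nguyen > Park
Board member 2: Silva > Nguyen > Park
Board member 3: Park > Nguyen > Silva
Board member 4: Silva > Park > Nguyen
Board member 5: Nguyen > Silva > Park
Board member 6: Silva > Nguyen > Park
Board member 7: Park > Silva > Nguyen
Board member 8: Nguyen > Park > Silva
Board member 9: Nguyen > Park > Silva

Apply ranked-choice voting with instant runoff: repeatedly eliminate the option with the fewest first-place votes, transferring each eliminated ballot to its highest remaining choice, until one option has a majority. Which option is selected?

Round 1: Silva 4, Nguyen 3, Park 2. Park has the fewest and is eliminated.
Round 2: Silva 5, Nguyen 4. Silva has a majority.

Silva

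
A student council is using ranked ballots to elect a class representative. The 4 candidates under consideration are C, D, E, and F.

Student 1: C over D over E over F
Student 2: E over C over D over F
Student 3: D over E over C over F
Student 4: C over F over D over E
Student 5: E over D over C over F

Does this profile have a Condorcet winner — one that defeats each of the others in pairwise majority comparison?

Head-to-head results (5 voters total):
C vs D: C wins 3–2.
C vs E: E wins 3–2.
C vs F: C wins 5–0.
D vs E: D wins 3–2.
D vs F: D wins 4–1.
E vs F: E wins 4–1.
No candidate beats all others: C beats D beats E beats C, a majority cycle.

No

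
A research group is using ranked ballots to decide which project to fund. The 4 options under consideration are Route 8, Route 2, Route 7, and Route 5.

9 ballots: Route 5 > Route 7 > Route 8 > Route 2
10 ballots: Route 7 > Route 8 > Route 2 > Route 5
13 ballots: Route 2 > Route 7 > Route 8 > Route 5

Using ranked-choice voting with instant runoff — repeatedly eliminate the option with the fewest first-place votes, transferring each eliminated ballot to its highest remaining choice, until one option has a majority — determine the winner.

Round 1: Route 2 13, Route 7 10, Route 5 9, Route 8 0. Route 8 has the fewest and is eliminated.
Round 2: Route 2 13, Route 7 10, Route 5 9. Route 5 has the fewest and is eliminated.
Round 3: Route 7 19, Route 2 13. Route 7 has a majority.

Route 7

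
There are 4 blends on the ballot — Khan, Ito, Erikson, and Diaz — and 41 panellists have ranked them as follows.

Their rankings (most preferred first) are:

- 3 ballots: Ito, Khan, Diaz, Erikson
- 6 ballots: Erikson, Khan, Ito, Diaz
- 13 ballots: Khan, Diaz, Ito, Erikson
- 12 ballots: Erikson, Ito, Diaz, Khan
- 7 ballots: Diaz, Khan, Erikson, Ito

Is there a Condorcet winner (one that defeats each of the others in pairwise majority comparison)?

Head-to-head results (41 voters total):
Khan vs Ito: Khan wins 26–15.
Khan vs Erikson: Khan wins 23–18.
Khan vs Diaz: Khan wins 22–19.
Ito vs Erikson: Erikson wins 25–16.
Ito vs Diaz: Ito wins 21–20.
Erikson vs Diaz: Diaz wins 23–18.
Khan beats each rival — Ito (26–15), Erikson (23–18), Diaz (22–19) — so Khan is the Condorcet winner.

Yes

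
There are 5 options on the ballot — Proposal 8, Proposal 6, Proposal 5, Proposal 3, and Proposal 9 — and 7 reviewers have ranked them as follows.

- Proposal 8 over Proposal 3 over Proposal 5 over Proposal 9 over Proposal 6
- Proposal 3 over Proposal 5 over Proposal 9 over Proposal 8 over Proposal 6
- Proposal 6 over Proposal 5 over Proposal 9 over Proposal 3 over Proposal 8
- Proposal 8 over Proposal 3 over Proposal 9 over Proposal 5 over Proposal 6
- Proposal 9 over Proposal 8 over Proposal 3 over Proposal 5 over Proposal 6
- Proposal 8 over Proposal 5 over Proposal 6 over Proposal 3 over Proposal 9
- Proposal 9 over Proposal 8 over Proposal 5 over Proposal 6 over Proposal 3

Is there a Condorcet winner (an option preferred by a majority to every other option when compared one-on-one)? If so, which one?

None — there is no Condorcet winner

Head-to-head results (7 voters total):
Proposal 8 vs Proposal 6: Proposal 8 wins 6–1.
Proposal 8 vs Proposal 5: Proposal 8 wins 5–2.
Proposal 8 vs Proposal 3: Proposal 8 wins 5–2.
Proposal 8 vs Proposal 9: Proposal 9 wins 4–3.
Proposal 6 vs Proposal 5: Proposal 5 wins 6–1.
Proposal 6 vs Proposal 3: Proposal 3 wins 4–3.
Proposal 6 vs Proposal 9: Proposal 9 wins 5–2.
Proposal 5 vs Proposal 3: Proposal 3 wins 4–3.
Proposal 5 vs Proposal 9: Proposal 5 wins 4–3.
Proposal 3 vs Proposal 9: Proposal 3 wins 4–3.
No candidate beats all others: Proposal 8 beats Proposal 5 beats Proposal 9 beats Proposal 8, a majority cycle.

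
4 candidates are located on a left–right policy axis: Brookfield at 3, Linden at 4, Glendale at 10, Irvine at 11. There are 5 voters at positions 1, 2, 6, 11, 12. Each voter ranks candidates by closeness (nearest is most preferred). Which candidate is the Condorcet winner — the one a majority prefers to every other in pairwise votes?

With single-peaked preferences on a line, the Condorcet winner is the candidate closest to the median voter.
The median voter (position 6) is closest to Linden at 4.
Check: Linden vs Brookfield — voters closer to Linden: 3 of 5.

Linden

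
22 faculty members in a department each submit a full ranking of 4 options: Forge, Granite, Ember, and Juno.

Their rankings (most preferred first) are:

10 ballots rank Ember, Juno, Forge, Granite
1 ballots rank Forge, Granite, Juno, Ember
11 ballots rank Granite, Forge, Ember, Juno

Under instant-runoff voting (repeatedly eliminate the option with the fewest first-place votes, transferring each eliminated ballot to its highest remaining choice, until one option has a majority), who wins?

Round 1: Granite 11, Ember 10, Forge 1, Juno 0. Juno has the fewest and is eliminated.
Round 2: Granite 11, Ember 10, Forge 1. Forge has the fewest and is eliminated.
Round 3: Granite 12, Ember 10. Granite has a majority.

Granite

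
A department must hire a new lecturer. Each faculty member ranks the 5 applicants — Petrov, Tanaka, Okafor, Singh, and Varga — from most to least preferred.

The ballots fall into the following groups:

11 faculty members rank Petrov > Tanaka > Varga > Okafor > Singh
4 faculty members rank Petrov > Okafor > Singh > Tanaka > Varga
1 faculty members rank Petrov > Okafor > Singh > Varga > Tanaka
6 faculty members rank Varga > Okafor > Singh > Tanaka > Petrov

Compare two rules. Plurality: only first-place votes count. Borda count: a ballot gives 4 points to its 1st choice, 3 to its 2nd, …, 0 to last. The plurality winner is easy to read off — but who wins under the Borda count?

Plurality first-place counts: Petrov 16, Tanaka 0, Okafor 0, Singh 0, Varga 6 → Petrov.
Borda totals: Petrov 64, Tanaka 43, Okafor 44, Singh 22, Varga 47 → Petrov.

Petrov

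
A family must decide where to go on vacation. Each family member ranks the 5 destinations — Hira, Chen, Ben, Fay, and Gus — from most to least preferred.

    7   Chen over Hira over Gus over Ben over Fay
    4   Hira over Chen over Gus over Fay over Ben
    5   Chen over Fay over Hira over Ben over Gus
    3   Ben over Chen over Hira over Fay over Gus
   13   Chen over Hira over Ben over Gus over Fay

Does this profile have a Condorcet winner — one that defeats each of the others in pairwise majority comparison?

Head-to-head results (32 voters total):
Hira vs Chen: Chen wins 28–4.
Hira vs Ben: Hira wins 29–3.
Hira vs Fay: Hira wins 27–5.
Hira vs Gus: Hira wins 32–0.
Chen vs Ben: Chen wins 29–3.
Chen vs Fay: Chen wins 32–0.
Chen vs Gus: Chen wins 32–0.
Ben vs Fay: Ben wins 23–9.
Ben vs Gus: Ben wins 21–11.
Fay vs Gus: Gus wins 24–8.
Chen beats each rival — Hira (28–4), Ben (29–3), Fay (32–0), Gus (32–0) — so Chen is the Condorcet winner.

Yes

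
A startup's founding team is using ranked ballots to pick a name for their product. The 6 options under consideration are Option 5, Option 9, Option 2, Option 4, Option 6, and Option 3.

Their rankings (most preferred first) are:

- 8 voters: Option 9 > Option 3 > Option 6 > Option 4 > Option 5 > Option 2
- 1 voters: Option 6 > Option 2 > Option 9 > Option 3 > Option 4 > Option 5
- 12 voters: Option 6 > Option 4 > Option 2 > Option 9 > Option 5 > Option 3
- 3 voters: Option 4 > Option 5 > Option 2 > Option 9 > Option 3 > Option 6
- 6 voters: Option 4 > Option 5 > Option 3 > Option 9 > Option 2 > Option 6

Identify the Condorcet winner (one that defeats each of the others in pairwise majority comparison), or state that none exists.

Head-to-head results (30 voters total):
Option 5 vs Option 9: Option 9 wins 21–9.
Option 5 vs Option 2: Option 5 wins 17–13.
Option 5 vs Option 4: Option 4 wins 30–0.
Option 5 vs Option 6: Option 6 wins 21–9.
Option 5 vs Option 3: Option 5 wins 21–9.
Option 9 vs Option 2: Option 2 wins 16–14.
Option 9 vs Option 4: Option 4 wins 21–9.
Option 9 vs Option 6: Option 9 wins 17–13.
Option 9 vs Option 3: Option 9 wins 24–6.
Option 2 vs Option 4: Option 4 wins 29–1.
Option 2 vs Option 6: Option 6 wins 21–9.
Option 2 vs Option 3: Option 2 wins 16–14.
Option 4 vs Option 6: Option 6 wins 21–9.
Option 4 vs Option 3: Option 4 wins 21–9.
Option 6 vs Option 3: Option 3 wins 17–13.
No candidate beats all others: Option 5 beats Option 2 beats Option 9 beats Option 5, a majority cycle.

None — there is no Condorcet winner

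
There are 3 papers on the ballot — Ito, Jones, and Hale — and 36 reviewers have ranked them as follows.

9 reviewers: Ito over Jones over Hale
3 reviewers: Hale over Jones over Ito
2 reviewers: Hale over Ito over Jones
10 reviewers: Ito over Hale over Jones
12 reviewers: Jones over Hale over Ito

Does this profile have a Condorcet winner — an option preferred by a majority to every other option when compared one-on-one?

Head-to-head results (36 voters total):
Ito vs Jones: Ito wins 21–15.
Ito vs Hale: Ito wins 19–17.
Jones vs Hale: Jones wins 21–15.
Ito beats each rival — Jones (21–15), Hale (19–17) — so Ito is the Condorcet winner.

Yes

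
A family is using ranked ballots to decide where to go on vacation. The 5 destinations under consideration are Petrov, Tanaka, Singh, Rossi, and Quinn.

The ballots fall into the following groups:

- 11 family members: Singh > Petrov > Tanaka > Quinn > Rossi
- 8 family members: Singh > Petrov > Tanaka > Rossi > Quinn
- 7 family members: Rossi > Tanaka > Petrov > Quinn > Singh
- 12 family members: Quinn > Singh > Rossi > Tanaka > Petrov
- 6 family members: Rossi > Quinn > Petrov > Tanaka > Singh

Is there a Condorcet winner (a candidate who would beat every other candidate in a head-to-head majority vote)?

Head-to-head results (44 voters total):
Petrov vs Tanaka: Petrov wins 25–19.
Petrov vs Singh: Singh wins 31–13.
Petrov vs Rossi: Rossi wins 25–19.
Petrov vs Quinn: Petrov wins 26–18.
Tanaka vs Singh: Singh wins 31–13.
Tanaka vs Rossi: Rossi wins 25–19.
Tanaka vs Quinn: Tanaka wins 26–18.
Singh vs Rossi: Singh wins 31–13.
Singh vs Quinn: Quinn wins 25–19.
Rossi vs Quinn: Quinn wins 23–21.
No candidate beats all others: Petrov beats Quinn beats Singh beats Petrov, a majority cycle.

No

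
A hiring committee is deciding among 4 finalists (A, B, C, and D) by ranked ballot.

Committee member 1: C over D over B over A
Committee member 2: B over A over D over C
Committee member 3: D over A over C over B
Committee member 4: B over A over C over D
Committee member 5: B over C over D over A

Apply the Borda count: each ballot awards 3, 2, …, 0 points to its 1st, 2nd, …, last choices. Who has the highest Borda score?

Borda scores:
  A: 0 + 2 + 2 + 2 + 0 = 6
  B: 1 + 3 + 0 + 3 + 3 = 10
  C: 3 + 0 + 1 + 1 + 2 = 7
  D: 2 + 1 + 3 + 0 + 1 = 7
B has the highest total.

B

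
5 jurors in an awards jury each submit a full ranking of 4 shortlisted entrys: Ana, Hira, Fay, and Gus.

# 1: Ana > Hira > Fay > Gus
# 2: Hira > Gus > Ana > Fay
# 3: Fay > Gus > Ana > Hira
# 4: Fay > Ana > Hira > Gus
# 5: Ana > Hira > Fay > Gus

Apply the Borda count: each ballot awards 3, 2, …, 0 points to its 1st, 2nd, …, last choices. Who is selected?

Ana

Borda scores:
  Ana: 3 + 1 + 1 + 2 + 3 = 10
  Hira: 2 + 3 + 0 + 1 + 2 = 8
  Fay: 1 + 0 + 3 + 3 + 1 = 8
  Gus: 0 + 2 + 2 + 0 + 0 = 4
Ana has the highest total.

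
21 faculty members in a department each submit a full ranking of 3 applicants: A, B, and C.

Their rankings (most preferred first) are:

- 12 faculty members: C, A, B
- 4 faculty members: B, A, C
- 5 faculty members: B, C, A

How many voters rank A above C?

Ballots ranking A above C: 4.
Ballots ranking C above A: 12+5 = 17.
So 4 of 21 voters prefer A to C.

4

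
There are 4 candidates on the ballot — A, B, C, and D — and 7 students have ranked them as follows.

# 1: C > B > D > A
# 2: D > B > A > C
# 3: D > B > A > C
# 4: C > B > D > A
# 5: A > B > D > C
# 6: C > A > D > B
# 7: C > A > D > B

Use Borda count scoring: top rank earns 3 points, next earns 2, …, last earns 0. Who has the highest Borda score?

Borda scores:
  A: 0 + 1 + 1 + 0 + 3 + 2 + 2 = 9
  B: 2 + 2 + 2 + 2 + 2 + 0 + 0 = 10
  C: 3 + 0 + 0 + 3 + 0 + 3 + 3 = 12
  D: 1 + 3 + 3 + 1 + 1 + 1 + 1 = 11
C has the highest total.

C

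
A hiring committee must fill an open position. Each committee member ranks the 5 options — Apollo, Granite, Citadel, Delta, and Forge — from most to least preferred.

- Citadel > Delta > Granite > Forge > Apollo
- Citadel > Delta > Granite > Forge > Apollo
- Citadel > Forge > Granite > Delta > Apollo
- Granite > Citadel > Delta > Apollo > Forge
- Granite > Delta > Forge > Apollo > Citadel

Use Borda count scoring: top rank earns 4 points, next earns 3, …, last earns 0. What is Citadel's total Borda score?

15

Borda scores:
  Apollo: 0 + 0 + 0 + 1 + 1 = 2
  Granite: 2 + 2 + 2 + 4 + 4 = 14
  Citadel: 4 + 4 + 4 + 3 + 0 = 15
  Delta: 3 + 3 + 1 + 2 + 3 = 12
  Forge: 1 + 1 + 3 + 0 + 2 = 7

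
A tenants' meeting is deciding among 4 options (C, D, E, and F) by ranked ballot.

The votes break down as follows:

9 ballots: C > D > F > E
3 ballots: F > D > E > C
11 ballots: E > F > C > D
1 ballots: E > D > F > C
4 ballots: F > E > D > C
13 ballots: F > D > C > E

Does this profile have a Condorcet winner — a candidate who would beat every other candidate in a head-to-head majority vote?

Head-to-head results (41 voters total):
C vs D: D wins 21–20.
C vs E: C wins 22–19.
C vs F: F wins 32–9.
D vs E: D wins 25–16.
D vs F: F wins 31–10.
E vs F: F wins 29–12.
F beats each rival — C (32–9), D (31–10), E (29–12) — so F is the Condorcet winner.

Yes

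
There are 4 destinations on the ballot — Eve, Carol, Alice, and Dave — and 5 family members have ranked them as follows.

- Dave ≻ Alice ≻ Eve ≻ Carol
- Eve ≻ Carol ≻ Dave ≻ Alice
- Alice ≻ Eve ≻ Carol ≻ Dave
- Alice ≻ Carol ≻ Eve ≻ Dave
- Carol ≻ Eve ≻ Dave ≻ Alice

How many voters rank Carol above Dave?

4

Ballots ranking Carol above Dave: 4.
Ballots ranking Dave above Carol: 1.
So 4 of 5 voters prefer Carol to Dave.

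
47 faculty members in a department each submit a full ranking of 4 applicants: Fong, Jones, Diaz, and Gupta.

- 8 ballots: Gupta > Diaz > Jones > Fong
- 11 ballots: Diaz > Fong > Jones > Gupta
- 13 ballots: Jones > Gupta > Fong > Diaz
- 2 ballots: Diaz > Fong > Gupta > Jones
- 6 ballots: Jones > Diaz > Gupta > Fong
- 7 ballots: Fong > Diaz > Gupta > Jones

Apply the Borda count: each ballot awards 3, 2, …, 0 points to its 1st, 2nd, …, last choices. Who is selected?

Borda scores:
  Fong: 8·0 + 11·2 + 13·1 + 2·2 + 6·0 + 7·3 = 60
  Jones: 8·1 + 11·1 + 13·3 + 2·0 + 6·3 + 7·0 = 76
  Diaz: 8·2 + 11·3 + 13·0 + 2·3 + 6·2 + 7·2 = 81
  Gupta: 8·3 + 11·0 + 13·2 + 2·1 + 6·1 + 7·1 = 65
Diaz has the highest total.

Diaz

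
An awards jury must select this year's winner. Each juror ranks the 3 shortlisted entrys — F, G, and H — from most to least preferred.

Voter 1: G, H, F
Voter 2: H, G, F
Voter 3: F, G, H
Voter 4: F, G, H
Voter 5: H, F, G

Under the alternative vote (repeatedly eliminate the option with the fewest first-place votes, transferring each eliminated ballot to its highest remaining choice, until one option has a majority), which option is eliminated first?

Round 1: F 2, H 2, G 1. G has the fewest and is eliminated.
Round 2: H 3, F 2. H has a majority.

G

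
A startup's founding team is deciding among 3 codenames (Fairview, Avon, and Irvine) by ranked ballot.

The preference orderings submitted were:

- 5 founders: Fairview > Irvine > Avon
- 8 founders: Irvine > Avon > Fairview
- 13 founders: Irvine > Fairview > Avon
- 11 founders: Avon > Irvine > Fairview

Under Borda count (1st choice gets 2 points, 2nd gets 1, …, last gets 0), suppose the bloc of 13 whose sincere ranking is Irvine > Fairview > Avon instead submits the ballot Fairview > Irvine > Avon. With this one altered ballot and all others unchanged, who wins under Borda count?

Borda totals with the altered ballot: Fairview 36, Avon 30, Irvine 45.
The winner is unchanged: still Irvine.

Irvine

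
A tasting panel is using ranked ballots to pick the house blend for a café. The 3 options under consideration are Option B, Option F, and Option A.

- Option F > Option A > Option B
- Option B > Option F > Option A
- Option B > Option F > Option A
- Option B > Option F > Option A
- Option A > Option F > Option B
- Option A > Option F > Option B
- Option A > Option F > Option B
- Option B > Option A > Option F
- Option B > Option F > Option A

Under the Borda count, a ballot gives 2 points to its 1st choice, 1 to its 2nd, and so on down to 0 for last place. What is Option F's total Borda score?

Borda scores:
  Option B: 0 + 2 + 2 + 2 + 0 + 0 + 0 + 2 + 2 = 10
  Option F: 2 + 1 + 1 + 1 + 1 + 1 + 1 + 0 + 1 = 9
  Option A: 1 + 0 + 0 + 0 + 2 + 2 + 2 + 1 + 0 = 8

9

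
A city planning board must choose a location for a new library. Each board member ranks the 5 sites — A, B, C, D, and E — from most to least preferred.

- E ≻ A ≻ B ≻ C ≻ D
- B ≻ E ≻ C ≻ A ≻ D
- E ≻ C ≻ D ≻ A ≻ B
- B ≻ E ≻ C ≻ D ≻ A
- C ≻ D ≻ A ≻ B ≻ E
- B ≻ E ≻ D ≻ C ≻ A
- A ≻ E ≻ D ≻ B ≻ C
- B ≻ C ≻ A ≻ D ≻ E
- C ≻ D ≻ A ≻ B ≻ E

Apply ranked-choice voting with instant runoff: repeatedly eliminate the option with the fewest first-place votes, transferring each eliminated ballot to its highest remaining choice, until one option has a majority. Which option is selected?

Round 1: B 4, C 2, E 2, A 1, D 0. D has the fewest and is eliminated.
Round 2: B 4, C 2, E 2, A 1. A has the fewest and is eliminated.
Round 3: B 4, E 3, C 2. C has the fewest and is eliminated.
Round 4: B 6, E 3. B has a majority.

B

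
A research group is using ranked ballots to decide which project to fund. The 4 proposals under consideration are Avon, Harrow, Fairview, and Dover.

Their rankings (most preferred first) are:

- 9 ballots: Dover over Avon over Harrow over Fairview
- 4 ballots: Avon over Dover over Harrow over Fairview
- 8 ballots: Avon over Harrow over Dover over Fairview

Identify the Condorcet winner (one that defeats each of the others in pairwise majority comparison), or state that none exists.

Avon

Head-to-head results (21 voters total):
Avon vs Harrow: Avon wins 21–0.
Avon vs Fairview: Avon wins 21–0.
Avon vs Dover: Avon wins 12–9.
Harrow vs Fairview: Harrow wins 21–0.
Harrow vs Dover: Dover wins 13–8.
Fairview vs Dover: Dover wins 21–0.
Avon beats each rival — Harrow (21–0), Fairview (21–0), Dover (12–9) — so Avon is the Condorcet winner.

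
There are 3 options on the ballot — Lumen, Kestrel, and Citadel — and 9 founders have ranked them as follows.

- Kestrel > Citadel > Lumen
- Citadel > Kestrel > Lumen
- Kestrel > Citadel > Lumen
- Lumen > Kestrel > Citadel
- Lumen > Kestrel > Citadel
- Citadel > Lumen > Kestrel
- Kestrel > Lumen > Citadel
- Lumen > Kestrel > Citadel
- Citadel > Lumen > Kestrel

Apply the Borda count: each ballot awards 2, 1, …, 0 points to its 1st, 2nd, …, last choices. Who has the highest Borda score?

Borda scores:
  Lumen: 0 + 0 + 0 + 2 + 2 + 1 + 1 + 2 + 1 = 9
  Kestrel: 2 + 1 + 2 + 1 + 1 + 0 + 2 + 1 + 0 = 10
  Citadel: 1 + 2 + 1 + 0 + 0 + 2 + 0 + 0 + 2 = 8
Kestrel has the highest total.

Kestrel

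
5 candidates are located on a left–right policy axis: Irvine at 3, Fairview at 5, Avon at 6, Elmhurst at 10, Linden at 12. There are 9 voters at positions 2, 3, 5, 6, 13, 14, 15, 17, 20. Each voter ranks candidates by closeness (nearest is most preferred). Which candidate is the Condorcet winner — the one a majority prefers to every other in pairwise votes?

Linden

With single-peaked preferences on a line, the Condorcet winner is the candidate closest to the median voter.
The median voter (position 13) is closest to Linden at 12.
Check: Linden vs Fairview — voters closer to Linden: 5 of 9.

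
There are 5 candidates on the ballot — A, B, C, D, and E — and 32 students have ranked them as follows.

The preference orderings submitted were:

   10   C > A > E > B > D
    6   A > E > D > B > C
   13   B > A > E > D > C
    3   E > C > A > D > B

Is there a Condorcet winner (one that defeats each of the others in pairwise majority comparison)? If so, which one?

A

Head-to-head results (32 voters total):
A vs B: A wins 19–13.
A vs C: A wins 19–13.
A vs D: A wins 32–0.
A vs E: A wins 29–3.
B vs C: B wins 19–13.
B vs D: B wins 23–9.
B vs E: E wins 19–13.
C vs D: D wins 19–13.
C vs E: E wins 22–10.
D vs E: E wins 32–0.
A beats each rival — B (19–13), C (19–13), D (32–0), E (29–3) — so A is the Condorcet winner.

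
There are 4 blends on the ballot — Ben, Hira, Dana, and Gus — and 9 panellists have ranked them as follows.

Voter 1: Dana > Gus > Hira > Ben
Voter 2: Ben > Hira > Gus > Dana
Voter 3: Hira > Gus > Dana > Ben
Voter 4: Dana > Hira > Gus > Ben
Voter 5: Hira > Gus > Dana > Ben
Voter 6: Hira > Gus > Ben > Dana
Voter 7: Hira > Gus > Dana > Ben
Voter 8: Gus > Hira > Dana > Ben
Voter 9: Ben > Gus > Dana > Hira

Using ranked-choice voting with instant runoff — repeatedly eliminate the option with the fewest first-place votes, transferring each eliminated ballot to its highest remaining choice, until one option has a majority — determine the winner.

Round 1: Hira 4, Ben 2, Dana 2, Gus 1. Gus has the fewest and is eliminated.
Round 2: Hira 5, Ben 2, Dana 2. Hira has a majority.

Hira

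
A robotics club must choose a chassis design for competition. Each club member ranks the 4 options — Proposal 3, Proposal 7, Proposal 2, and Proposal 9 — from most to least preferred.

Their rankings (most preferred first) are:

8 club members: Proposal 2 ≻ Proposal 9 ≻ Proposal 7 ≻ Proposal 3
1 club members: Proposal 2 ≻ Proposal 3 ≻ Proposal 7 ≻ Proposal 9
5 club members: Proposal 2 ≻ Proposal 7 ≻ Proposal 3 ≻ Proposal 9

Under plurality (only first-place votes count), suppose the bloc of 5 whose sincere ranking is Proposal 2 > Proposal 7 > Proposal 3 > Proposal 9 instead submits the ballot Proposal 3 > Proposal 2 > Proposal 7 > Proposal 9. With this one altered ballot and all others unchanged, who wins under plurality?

First-place totals with the altered ballot: Proposal 3 5, Proposal 7 0, Proposal 2 9, Proposal 9 0.
The winner is unchanged: still Proposal 2.

Proposal 2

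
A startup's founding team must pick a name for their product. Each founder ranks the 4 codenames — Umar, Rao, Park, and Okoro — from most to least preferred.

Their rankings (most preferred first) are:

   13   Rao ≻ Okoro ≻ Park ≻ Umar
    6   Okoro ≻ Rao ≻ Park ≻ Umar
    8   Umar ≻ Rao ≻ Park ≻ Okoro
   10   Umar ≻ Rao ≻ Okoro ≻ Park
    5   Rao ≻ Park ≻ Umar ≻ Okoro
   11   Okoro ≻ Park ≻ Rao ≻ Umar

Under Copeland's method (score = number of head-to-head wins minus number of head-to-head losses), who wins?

Pairwise results:
  Umar vs Rao: Rao wins 35–18.
  Umar vs Park: Park wins 35–18.
  Umar vs Okoro: Okoro wins 30–23.
  Rao vs Park: Rao wins 42–11.
  Rao vs Okoro: Rao wins 36–17.
  Park vs Okoro: Okoro wins 40–13.
Copeland scores (wins − losses):
  Umar: 0 − 3 = -3
  Rao: 3 − 0 = 3
  Park: 1 − 2 = -1
  Okoro: 2 − 1 = 1
Rao has the best Copeland score.

Rao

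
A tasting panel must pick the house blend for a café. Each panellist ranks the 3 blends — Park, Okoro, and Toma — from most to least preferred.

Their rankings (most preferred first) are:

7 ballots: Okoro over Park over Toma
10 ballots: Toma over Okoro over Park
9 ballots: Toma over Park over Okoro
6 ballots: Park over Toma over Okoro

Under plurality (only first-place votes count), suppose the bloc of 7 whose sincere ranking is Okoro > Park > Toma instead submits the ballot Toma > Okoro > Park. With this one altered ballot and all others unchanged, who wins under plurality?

Toma

First-place totals with the altered ballot: Park 6, Okoro 0, Toma 26.
The winner is unchanged: still Toma.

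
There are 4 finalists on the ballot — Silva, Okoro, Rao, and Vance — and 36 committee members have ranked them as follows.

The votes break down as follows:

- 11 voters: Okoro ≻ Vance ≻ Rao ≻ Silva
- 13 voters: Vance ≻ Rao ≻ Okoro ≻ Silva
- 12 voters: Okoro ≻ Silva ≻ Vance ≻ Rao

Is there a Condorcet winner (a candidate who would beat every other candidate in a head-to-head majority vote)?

Head-to-head results (36 voters total):
Silva vs Okoro: Okoro wins 36–0.
Silva vs Rao: Rao wins 24–12.
Silva vs Vance: Vance wins 24–12.
Okoro vs Rao: Okoro wins 23–13.
Okoro vs Vance: Okoro wins 23–13.
Rao vs Vance: Vance wins 36–0.
Okoro beats each rival — Silva (36–0), Rao (23–13), Vance (23–13) — so Okoro is the Condorcet winner.

Yes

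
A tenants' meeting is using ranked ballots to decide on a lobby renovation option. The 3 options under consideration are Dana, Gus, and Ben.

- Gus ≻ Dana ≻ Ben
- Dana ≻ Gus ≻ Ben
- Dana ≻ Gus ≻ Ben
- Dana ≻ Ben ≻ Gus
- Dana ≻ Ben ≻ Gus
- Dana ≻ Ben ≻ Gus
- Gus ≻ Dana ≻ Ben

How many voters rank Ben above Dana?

0

Ballots ranking Ben above Dana: 0.
Ballots ranking Dana above Ben: 7.
So 0 of 7 voters prefer Ben to Dana.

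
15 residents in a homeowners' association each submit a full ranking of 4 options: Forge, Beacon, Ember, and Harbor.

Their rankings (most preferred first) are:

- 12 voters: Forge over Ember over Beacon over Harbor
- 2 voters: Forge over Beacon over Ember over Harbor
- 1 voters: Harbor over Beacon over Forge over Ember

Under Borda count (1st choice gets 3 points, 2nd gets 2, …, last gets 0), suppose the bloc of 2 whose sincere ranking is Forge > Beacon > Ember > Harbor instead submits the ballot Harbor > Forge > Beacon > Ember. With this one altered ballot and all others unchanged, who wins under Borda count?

Borda totals with the altered ballot: Forge 41, Beacon 16, Ember 24, Harbor 9.
The winner is unchanged: still Forge.

Forge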